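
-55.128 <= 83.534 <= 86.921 True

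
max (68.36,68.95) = 68.95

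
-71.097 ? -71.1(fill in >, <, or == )>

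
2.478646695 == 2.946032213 False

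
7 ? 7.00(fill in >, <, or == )==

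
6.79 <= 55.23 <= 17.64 False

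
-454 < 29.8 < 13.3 False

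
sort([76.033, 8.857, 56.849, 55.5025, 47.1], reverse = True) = [76.033, 56.849, 55.5025, 47.1, 8.857]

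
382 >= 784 False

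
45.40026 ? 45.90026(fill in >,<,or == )<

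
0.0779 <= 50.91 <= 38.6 False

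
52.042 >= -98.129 True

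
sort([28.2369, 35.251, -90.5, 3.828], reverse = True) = [35.251, 28.2369, 3.828, -90.5]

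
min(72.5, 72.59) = 72.5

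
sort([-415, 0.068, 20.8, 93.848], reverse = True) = [93.848, 20.8, 0.068, -415]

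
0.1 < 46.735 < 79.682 True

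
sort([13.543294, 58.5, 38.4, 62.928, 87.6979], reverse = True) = [87.6979, 62.928, 58.5, 38.4, 13.543294]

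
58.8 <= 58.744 False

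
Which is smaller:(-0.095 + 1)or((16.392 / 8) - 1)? (-0.095 + 1)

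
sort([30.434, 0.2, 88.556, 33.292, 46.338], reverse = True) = [88.556, 46.338, 33.292, 30.434, 0.2]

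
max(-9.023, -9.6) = -9.023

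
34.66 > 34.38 True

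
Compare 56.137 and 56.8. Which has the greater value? 56.8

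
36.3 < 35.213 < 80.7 False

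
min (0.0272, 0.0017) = 0.0017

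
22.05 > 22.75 False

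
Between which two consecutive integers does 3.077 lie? 3 and 4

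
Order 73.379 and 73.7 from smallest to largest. 73.379, 73.7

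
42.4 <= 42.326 False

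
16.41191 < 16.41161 False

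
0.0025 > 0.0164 False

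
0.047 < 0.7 True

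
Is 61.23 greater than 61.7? No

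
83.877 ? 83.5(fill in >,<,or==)>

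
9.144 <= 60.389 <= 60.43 True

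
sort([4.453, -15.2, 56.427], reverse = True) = [56.427, 4.453, -15.2]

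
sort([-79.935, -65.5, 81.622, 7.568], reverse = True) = [81.622, 7.568, -65.5, -79.935]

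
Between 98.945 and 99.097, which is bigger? 99.097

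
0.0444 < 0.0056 False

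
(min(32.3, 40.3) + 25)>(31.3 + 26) False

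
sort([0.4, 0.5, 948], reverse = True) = [948, 0.5, 0.4]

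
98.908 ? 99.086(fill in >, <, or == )<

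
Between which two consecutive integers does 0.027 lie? 0 and 1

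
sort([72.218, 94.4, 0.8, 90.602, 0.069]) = [0.069, 0.8, 72.218, 90.602, 94.4]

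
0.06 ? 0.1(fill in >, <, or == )<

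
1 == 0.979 False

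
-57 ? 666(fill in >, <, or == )<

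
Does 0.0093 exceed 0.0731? No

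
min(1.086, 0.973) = 0.973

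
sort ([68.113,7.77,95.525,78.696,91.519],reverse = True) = [95.525,91.519,78.696,68.113,7.77]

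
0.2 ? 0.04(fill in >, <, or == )>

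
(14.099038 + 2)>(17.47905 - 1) False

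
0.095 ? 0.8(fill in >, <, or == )<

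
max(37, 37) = 37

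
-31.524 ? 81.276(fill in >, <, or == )<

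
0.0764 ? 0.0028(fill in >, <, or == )>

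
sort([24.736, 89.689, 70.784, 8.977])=[8.977, 24.736, 70.784, 89.689]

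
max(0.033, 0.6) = 0.6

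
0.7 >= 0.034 True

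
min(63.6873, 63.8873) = 63.6873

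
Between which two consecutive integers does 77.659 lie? 77 and 78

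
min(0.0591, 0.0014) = 0.0014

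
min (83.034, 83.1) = 83.034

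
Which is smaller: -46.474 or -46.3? -46.474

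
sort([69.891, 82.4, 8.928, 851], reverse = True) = [851, 82.4, 69.891, 8.928]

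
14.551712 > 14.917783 False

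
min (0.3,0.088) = 0.088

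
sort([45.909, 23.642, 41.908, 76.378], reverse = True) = [76.378, 45.909, 41.908, 23.642]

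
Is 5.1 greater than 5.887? No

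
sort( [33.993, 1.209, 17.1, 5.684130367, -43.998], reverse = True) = [33.993, 17.1, 5.684130367, 1.209, -43.998]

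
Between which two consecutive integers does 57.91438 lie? 57 and 58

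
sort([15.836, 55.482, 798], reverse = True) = [798, 55.482, 15.836]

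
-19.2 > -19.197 False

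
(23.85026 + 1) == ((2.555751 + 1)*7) False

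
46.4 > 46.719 False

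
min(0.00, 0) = 0.00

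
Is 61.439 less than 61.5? Yes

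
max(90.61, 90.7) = 90.7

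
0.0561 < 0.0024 False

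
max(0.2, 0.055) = 0.2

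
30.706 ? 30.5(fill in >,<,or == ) >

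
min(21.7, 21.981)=21.7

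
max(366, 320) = 366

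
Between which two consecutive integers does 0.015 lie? 0 and 1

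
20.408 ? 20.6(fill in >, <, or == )<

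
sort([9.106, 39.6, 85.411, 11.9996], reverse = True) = [85.411, 39.6, 11.9996, 9.106]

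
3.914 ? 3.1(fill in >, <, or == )>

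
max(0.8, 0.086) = 0.8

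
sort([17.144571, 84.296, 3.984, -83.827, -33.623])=[-83.827, -33.623, 3.984, 17.144571, 84.296]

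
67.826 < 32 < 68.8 False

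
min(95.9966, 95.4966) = 95.4966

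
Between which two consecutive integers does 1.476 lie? 1 and 2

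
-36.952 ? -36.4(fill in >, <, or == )<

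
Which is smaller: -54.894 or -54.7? -54.894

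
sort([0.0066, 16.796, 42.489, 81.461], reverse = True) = [81.461, 42.489, 16.796, 0.0066]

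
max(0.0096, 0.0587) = 0.0587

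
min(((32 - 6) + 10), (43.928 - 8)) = 35.928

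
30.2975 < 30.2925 False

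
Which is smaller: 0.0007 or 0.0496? 0.0007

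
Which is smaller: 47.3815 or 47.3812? 47.3812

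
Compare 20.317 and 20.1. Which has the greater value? 20.317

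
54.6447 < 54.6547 True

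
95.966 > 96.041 False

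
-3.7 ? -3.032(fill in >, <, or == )<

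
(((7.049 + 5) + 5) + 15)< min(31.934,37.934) False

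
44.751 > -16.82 True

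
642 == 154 False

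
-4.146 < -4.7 False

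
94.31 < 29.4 False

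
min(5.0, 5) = 5.0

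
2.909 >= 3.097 False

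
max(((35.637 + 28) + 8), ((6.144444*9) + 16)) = 71.637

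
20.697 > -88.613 True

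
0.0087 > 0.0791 False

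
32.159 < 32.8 True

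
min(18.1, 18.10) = 18.1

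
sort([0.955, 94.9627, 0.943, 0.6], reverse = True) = [94.9627, 0.955, 0.943, 0.6]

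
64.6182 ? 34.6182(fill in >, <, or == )>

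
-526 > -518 False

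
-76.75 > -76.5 False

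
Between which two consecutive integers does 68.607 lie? 68 and 69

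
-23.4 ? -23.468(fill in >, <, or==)>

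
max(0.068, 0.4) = 0.4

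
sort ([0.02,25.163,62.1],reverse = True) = [62.1,25.163,0.02]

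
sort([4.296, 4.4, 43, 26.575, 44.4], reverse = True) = [44.4, 43, 26.575, 4.4, 4.296]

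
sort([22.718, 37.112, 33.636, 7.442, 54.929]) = [7.442, 22.718, 33.636, 37.112, 54.929]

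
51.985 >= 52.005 False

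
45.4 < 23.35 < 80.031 False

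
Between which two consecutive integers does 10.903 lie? 10 and 11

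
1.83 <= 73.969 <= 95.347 True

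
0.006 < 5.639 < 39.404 True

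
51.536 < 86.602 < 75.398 False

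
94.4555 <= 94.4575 True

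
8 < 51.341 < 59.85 True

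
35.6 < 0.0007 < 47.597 False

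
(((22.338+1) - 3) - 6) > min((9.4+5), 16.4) False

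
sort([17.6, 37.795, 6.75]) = [6.75, 17.6, 37.795]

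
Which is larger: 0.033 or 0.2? 0.2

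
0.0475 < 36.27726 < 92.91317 True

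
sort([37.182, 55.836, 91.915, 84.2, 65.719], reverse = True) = [91.915, 84.2, 65.719, 55.836, 37.182]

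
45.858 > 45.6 True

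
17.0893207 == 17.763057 False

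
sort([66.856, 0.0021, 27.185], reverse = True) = [66.856, 27.185, 0.0021]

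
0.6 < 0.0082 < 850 False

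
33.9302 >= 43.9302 False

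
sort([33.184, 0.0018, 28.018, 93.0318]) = [0.0018, 28.018, 33.184, 93.0318]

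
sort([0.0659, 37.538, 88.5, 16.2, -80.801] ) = [-80.801, 0.0659, 16.2, 37.538, 88.5]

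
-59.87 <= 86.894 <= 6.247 False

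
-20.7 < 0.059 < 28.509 True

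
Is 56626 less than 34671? No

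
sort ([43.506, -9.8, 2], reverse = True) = [43.506, 2, -9.8]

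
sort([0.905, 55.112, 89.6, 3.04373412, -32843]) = [-32843, 0.905, 3.04373412, 55.112, 89.6]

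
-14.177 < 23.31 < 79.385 True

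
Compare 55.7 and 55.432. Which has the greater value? 55.7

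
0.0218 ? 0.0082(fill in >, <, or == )>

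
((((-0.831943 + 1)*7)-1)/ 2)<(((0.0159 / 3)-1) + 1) False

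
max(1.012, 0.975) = 1.012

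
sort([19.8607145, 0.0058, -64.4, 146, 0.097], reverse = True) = [146, 19.8607145, 0.097, 0.0058, -64.4]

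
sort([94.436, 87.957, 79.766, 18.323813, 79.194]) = [18.323813, 79.194, 79.766, 87.957, 94.436]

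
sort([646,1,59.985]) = [1,59.985,646]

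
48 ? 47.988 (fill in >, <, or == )>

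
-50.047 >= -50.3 True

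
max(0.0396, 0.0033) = 0.0396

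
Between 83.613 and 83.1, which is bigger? 83.613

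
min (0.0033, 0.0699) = 0.0033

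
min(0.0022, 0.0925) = 0.0022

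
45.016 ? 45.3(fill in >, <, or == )<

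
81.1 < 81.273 True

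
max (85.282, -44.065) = 85.282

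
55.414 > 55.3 True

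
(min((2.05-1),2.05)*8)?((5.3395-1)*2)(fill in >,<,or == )<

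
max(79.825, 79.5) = 79.825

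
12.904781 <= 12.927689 True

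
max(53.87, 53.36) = 53.87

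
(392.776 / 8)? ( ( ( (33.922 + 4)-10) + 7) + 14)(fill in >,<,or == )>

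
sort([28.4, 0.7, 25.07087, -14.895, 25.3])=[-14.895, 0.7, 25.07087, 25.3, 28.4]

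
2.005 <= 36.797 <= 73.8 True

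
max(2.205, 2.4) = 2.4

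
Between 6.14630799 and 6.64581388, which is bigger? 6.64581388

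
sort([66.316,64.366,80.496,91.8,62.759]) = [62.759,64.366,66.316,80.496,91.8]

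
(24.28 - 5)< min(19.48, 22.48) True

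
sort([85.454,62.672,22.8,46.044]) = [22.8,46.044,62.672,85.454]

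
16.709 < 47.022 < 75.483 True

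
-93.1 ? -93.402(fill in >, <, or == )>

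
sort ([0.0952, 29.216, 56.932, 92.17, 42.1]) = [0.0952, 29.216, 42.1, 56.932, 92.17]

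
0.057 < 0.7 True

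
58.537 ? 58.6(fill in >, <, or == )<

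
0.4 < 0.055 False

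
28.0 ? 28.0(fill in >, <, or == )==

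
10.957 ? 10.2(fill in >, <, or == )>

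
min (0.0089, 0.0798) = 0.0089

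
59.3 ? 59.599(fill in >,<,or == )<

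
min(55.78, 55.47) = 55.47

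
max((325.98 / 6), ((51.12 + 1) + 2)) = 54.33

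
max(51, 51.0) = 51.0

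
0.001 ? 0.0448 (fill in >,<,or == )<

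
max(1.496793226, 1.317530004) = 1.496793226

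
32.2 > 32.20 False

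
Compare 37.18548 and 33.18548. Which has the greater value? 37.18548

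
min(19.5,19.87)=19.5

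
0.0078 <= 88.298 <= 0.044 False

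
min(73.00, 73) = 73.00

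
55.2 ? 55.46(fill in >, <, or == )<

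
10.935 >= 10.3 True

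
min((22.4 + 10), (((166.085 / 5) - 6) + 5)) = 32.217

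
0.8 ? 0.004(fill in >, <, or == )>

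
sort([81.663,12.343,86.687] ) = [12.343,81.663,86.687]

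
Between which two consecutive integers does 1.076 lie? 1 and 2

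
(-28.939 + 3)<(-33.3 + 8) True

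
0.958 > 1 False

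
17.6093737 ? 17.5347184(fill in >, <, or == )>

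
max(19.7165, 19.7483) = 19.7483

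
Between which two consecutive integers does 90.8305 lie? 90 and 91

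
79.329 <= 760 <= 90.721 False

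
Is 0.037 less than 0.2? Yes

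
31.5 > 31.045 True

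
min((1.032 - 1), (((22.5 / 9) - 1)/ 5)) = 0.032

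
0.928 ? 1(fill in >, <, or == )<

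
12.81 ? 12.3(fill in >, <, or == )>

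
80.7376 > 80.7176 True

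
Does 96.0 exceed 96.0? No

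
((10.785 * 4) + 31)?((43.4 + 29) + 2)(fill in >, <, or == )<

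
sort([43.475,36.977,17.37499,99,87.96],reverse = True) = [99,87.96,43.475,36.977,17.37499]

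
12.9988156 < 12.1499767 False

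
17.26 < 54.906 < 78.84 True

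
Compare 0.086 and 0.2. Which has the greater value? 0.2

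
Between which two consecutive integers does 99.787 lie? 99 and 100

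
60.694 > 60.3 True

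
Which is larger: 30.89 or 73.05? 73.05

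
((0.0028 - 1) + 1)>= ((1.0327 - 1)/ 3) False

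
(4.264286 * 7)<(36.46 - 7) False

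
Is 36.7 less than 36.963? Yes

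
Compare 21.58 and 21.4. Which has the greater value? 21.58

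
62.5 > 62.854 False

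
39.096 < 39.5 True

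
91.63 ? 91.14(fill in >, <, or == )>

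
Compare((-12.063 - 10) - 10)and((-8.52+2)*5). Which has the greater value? ((-12.063 - 10) - 10)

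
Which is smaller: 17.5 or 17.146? 17.146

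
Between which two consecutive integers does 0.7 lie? 0 and 1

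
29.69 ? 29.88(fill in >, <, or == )<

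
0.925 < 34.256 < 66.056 True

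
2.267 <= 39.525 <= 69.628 True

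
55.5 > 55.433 True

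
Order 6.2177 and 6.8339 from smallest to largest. 6.2177, 6.8339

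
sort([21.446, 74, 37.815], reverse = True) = [74, 37.815, 21.446]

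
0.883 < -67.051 False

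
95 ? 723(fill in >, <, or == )<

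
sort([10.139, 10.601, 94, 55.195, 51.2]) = [10.139, 10.601, 51.2, 55.195, 94]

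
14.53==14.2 False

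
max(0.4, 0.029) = 0.4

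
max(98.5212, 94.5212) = 98.5212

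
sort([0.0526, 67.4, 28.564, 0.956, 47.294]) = [0.0526, 0.956, 28.564, 47.294, 67.4]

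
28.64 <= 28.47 False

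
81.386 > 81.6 False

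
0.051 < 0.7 True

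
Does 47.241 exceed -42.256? Yes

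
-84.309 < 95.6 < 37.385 False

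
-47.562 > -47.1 False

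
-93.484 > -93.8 True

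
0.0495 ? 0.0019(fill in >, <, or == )>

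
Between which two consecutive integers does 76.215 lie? 76 and 77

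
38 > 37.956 True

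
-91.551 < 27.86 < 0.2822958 False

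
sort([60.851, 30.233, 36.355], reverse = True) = [60.851, 36.355, 30.233]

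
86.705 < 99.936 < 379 True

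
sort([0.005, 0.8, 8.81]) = [0.005, 0.8, 8.81]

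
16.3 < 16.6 True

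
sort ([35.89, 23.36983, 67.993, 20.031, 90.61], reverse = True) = [90.61, 67.993, 35.89, 23.36983, 20.031]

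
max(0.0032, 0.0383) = 0.0383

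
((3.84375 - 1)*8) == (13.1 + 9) False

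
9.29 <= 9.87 True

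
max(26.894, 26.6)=26.894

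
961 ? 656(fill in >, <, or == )>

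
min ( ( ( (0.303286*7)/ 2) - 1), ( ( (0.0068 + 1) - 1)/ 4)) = 0.0017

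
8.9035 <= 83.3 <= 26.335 False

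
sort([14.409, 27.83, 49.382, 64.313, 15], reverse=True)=[64.313, 49.382, 27.83, 15, 14.409]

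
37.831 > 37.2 True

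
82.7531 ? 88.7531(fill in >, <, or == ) <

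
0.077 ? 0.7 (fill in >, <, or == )<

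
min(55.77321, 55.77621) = 55.77321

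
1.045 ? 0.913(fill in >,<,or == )>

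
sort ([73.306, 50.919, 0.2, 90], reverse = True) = [90, 73.306, 50.919, 0.2]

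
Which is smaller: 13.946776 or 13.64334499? 13.64334499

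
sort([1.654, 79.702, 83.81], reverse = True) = [83.81, 79.702, 1.654]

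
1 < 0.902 False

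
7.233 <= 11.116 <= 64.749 True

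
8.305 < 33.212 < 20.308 False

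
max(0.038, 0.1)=0.1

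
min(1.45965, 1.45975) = 1.45965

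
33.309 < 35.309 True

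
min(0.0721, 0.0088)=0.0088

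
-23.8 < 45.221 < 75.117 True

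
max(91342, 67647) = 91342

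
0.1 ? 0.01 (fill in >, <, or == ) >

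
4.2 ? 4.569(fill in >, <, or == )<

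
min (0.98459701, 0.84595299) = 0.84595299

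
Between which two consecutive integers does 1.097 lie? 1 and 2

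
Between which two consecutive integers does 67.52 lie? 67 and 68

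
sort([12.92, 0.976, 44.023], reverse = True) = [44.023, 12.92, 0.976]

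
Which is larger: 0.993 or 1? 1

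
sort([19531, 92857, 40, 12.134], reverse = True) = [92857, 19531, 40, 12.134]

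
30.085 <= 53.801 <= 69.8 True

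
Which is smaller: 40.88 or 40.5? 40.5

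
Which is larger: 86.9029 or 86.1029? 86.9029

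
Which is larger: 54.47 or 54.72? 54.72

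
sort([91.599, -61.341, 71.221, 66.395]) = [-61.341, 66.395, 71.221, 91.599]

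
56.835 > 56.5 True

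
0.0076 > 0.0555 False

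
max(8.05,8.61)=8.61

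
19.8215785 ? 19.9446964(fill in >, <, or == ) <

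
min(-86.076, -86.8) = -86.8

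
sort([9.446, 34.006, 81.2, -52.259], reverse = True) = [81.2, 34.006, 9.446, -52.259]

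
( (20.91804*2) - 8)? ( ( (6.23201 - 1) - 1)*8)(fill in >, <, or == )<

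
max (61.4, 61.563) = 61.563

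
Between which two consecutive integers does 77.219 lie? 77 and 78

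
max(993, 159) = 993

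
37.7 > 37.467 True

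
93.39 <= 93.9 True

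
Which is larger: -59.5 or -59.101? -59.101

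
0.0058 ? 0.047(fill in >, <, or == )<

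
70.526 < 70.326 False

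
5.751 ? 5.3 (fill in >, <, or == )>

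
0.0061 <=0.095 True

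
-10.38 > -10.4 True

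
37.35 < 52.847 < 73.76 True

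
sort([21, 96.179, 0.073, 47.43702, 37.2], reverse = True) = [96.179, 47.43702, 37.2, 21, 0.073]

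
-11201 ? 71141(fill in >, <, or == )<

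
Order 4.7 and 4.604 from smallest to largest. 4.604, 4.7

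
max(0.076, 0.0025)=0.076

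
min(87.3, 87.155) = 87.155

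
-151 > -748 True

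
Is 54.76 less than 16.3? No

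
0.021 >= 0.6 False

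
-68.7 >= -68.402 False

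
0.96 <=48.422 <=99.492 True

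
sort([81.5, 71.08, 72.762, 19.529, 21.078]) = [19.529, 21.078, 71.08, 72.762, 81.5]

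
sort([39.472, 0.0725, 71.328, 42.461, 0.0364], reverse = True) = [71.328, 42.461, 39.472, 0.0725, 0.0364]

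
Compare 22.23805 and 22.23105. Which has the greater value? 22.23805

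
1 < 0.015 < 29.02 False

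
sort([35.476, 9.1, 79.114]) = [9.1, 35.476, 79.114]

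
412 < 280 False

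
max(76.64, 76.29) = 76.64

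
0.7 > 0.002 True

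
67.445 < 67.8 True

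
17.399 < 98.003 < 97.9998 False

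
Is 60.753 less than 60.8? Yes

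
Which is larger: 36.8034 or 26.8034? 36.8034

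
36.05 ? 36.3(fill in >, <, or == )<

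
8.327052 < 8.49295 True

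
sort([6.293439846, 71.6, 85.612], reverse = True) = [85.612, 71.6, 6.293439846]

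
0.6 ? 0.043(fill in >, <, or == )>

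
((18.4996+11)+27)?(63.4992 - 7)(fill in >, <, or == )>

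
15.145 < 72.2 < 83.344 True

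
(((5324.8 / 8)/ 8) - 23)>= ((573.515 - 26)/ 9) False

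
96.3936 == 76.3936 False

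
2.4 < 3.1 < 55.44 True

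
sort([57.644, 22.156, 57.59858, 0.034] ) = [0.034, 22.156, 57.59858, 57.644]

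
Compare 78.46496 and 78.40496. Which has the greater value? 78.46496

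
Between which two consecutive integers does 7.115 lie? 7 and 8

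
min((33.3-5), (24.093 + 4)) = 28.093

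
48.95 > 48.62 True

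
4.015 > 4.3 False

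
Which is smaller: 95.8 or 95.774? 95.774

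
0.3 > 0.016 True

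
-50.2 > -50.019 False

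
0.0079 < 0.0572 True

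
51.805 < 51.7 False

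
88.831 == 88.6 False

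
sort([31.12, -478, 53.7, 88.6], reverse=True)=[88.6, 53.7, 31.12, -478]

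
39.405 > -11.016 True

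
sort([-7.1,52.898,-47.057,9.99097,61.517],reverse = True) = [61.517,52.898,9.99097,-7.1,-47.057]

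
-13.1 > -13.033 False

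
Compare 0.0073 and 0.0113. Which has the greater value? 0.0113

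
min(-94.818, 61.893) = -94.818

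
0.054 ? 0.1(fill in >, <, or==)<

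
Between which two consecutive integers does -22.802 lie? -23 and -22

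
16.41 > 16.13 True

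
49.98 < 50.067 True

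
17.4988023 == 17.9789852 False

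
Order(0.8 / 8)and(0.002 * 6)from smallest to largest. (0.002 * 6), (0.8 / 8)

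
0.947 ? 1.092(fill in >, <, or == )<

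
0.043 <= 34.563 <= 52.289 True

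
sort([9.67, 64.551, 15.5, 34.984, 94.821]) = [9.67, 15.5, 34.984, 64.551, 94.821]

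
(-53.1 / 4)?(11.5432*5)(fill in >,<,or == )<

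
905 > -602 True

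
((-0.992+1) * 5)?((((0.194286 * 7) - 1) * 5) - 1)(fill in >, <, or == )<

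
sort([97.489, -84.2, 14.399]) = [-84.2, 14.399, 97.489]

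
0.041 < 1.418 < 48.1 True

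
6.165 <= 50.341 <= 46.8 False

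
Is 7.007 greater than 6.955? Yes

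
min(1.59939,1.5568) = 1.5568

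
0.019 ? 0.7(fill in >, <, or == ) <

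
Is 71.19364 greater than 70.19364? Yes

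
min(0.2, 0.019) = 0.019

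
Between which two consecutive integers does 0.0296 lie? 0 and 1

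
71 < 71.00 False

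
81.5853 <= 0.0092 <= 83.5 False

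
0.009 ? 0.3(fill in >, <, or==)<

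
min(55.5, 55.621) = 55.5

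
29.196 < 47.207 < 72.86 True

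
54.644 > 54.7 False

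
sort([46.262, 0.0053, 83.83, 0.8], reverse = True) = [83.83, 46.262, 0.8, 0.0053]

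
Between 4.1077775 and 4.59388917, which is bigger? 4.59388917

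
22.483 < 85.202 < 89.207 True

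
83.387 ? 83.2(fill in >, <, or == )>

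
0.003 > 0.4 False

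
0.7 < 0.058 False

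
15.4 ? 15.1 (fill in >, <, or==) >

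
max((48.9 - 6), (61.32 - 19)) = 42.9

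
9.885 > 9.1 True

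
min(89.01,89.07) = 89.01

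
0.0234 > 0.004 True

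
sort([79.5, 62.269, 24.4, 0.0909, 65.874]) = [0.0909, 24.4, 62.269, 65.874, 79.5]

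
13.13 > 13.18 False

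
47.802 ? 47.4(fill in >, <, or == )>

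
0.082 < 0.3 True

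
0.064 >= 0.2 False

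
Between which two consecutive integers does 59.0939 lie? 59 and 60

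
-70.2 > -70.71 True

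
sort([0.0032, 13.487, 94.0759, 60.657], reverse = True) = [94.0759, 60.657, 13.487, 0.0032]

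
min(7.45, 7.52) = 7.45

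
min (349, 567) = 349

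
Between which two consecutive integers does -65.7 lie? -66 and -65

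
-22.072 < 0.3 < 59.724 True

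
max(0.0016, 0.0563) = 0.0563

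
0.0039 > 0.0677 False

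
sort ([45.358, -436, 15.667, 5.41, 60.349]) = [-436, 5.41, 15.667, 45.358, 60.349]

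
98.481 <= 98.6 True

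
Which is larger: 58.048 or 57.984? 58.048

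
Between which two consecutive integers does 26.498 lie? 26 and 27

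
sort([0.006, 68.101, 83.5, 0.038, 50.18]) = [0.006, 0.038, 50.18, 68.101, 83.5]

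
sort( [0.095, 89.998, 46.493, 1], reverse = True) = [89.998, 46.493, 1, 0.095]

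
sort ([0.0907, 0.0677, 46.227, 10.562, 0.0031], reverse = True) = [46.227, 10.562, 0.0907, 0.0677, 0.0031]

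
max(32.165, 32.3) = 32.3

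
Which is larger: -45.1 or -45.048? -45.048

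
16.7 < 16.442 False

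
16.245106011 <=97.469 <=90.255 False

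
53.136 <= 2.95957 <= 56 False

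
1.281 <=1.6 True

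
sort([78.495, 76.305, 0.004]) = [0.004, 76.305, 78.495]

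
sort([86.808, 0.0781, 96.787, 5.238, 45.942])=[0.0781, 5.238, 45.942, 86.808, 96.787]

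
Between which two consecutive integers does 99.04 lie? 99 and 100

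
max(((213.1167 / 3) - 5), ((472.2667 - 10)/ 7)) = 66.0389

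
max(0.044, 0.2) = 0.2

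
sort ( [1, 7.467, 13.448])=[1, 7.467, 13.448]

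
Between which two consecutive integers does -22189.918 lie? -22190 and -22189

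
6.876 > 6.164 True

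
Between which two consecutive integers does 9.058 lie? 9 and 10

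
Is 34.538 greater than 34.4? Yes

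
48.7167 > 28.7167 True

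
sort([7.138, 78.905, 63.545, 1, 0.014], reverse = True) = [78.905, 63.545, 7.138, 1, 0.014]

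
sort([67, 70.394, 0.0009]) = [0.0009, 67, 70.394]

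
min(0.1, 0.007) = 0.007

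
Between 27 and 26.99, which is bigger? 27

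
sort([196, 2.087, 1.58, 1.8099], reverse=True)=[196, 2.087, 1.8099, 1.58]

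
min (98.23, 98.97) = 98.23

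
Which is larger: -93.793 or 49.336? 49.336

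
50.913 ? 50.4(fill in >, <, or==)>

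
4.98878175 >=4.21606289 True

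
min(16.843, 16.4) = 16.4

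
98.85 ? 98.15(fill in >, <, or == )>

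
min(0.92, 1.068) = 0.92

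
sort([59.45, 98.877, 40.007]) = [40.007, 59.45, 98.877]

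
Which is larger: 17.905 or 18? 18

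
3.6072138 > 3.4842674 True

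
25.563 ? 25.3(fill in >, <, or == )>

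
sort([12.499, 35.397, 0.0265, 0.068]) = [0.0265, 0.068, 12.499, 35.397]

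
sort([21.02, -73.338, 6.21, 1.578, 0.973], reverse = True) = [21.02, 6.21, 1.578, 0.973, -73.338]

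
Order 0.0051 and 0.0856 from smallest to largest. 0.0051, 0.0856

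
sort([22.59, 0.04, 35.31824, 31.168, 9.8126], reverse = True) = [35.31824, 31.168, 22.59, 9.8126, 0.04]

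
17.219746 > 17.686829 False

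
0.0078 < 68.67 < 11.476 False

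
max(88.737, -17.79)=88.737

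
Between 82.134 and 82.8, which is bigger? 82.8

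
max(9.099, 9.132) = 9.132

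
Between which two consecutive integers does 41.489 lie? 41 and 42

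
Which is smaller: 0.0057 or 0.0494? 0.0057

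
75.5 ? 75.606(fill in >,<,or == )<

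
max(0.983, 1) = 1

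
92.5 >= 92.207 True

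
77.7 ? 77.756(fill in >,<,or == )<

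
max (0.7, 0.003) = 0.7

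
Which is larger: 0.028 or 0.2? 0.2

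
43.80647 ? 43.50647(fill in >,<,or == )>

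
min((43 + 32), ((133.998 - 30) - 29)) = 74.998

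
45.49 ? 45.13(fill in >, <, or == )>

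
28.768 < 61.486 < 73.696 True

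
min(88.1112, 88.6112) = 88.1112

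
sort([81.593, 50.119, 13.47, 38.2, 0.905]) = [0.905, 13.47, 38.2, 50.119, 81.593]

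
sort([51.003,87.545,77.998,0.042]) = [0.042,51.003,77.998,87.545]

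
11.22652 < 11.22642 False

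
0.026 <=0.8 True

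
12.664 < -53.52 False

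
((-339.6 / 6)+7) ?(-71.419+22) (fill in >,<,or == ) <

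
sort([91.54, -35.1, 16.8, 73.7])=[-35.1, 16.8, 73.7, 91.54]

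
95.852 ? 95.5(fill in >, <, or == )>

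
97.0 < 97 False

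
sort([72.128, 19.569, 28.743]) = [19.569, 28.743, 72.128]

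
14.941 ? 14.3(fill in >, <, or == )>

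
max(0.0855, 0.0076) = 0.0855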